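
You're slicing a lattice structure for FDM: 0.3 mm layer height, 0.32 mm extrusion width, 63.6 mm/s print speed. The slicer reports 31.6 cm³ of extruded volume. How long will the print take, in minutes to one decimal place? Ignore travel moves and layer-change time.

Bead cross-section = 0.3 × 0.32, so 0.096 mm².
Toolpath length = 31.6 cm³ / 0.096 mm² = 31600 / 0.096 = 329166.7 mm.
Print-move time: 329166.7 / 63.6 → 5175.6 s.
In the requested units: 5175.6 s = 86.3 minutes.

86.3 minutes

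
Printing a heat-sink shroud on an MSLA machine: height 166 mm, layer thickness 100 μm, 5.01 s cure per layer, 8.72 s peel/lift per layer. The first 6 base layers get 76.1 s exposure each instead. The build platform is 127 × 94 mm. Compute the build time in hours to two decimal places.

6.45 hours

Layers = ⌈166/0.1⌉ = 1660.
Base layers: 6 × (76.1 + 8.72) → 508.92 s.
Normal layers = 1654 × (5.01 + 8.72) = 22709.42 s.
Total = 508.92 + 22709.42 = 23218.34 s = 6.45 hours.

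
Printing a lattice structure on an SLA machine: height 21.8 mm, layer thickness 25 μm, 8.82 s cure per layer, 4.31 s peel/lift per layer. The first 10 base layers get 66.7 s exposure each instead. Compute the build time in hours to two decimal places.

3.34 hours

Layer count = ceil(21.8 / 0.025) = 872.
Base layers = 10 × (66.7 + 4.31), so 710.1 s.
Remaining layers = 862 × (8.82 + 4.31) = 11318.06 s.
Sum: 710.1 + 11318.06 = 12028.16 s → 3.34 hours.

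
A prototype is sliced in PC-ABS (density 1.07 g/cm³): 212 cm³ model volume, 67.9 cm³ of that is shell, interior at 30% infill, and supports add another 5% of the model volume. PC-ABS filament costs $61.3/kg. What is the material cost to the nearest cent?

Interior volume: 212 − 67.9 → 144.1 cm³.
Infill volume: 0.30 × 144.1 → 43.23 cm³.
Support = 0.05 × 212 = 10.6 cm³.
Deposited volume = 67.9 + 43.23 + 10.6 = 121.73 cm³.
Mass = 121.73 × 1.07, so 130.2511 g.
Cost = 130.2511 g / 1000 × $61.3/kg = $7.98.

$7.98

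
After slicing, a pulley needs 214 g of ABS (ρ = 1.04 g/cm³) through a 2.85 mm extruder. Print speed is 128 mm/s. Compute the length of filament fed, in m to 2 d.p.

32.26 m

Extruded volume: 214/1.04 = 205.7692 cm³ (205769.2 mm³).
Cross-section of 2.85 mm filament: π·(2.85/2)² = 6.3794 mm².
Length = 205769.2 / 6.3794 = 32255.26 mm = 32.26 m.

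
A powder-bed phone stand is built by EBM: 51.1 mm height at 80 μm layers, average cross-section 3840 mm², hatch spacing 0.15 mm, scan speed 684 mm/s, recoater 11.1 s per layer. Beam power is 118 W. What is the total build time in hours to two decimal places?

Layer count = ceil(51.1 / 0.08) = 639.
Per-layer scan distance = 3840 / 0.15 = 25600 mm.
Beam time per layer = 25600 / 684 = 37.4269 s.
Per-layer time = 37.4269 + 11.1, so 48.5269 s.
Total: 639 × 48.5269 s = 31008.6891 s → 8.61 hours.

8.61 hours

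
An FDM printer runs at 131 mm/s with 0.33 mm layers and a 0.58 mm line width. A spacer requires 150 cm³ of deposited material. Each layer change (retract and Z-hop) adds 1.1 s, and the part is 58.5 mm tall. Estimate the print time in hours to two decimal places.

Extrusion cross-section = 0.33 × 0.58, so 0.1914 mm².
Toolpath length = 150 cm³ / 0.1914 mm² = 150000 / 0.1914 = 783699.1 mm.
Print-move time = 783699.1 / 131 = 5982.4 s.
Layers = ⌈58.5/0.33⌉ = 178.
Layer-change overhead = 178 × 1.1, so 195.8 s.
Total = 5982.4 + 195.8 = 6178.2 s = 1.72 hours.

1.72 hours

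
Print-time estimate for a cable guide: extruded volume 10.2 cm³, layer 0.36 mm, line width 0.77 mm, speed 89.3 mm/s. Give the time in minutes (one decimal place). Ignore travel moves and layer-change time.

Extrusion cross-section = 0.36 × 0.77 = 0.2772 mm².
Total extruded path = 10200/0.2772 = 36796.5 mm.
Extrusion time: 36796.5 / 89.3 → 412.1 s.
Converting: 412.1 s = 6.9 minutes.

6.9 minutes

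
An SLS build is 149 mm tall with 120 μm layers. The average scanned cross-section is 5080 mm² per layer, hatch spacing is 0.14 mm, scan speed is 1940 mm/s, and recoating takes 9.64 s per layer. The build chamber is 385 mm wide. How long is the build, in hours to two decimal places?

9.78 hours

Layers = ⌈149/0.12⌉ = 1242.
Per-layer scan distance = 5080 / 0.14, so 36285.7 mm.
Scan time per layer = 36285.7 / 1940 = 18.704 s.
Layer cycle = 18.704 + 9.64, so 28.344 s.
Build time = 1242 × 28.344 = 35203.248 s = 9.78 hours.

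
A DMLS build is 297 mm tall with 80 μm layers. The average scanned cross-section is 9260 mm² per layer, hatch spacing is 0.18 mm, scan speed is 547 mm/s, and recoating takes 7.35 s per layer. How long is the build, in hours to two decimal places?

104.58 hours

Layers = ⌈297/0.08⌉ = 3713.
Per-layer scan distance: 9260 / 0.18 → 51444.4 mm.
Scan time per layer = 51444.4 / 547, so 94.0483 s.
Time per layer = 94.0483 + 7.35 = 101.3983 s.
Build time = 3713 × 101.3983 = 376491.8879 s = 104.58 hours.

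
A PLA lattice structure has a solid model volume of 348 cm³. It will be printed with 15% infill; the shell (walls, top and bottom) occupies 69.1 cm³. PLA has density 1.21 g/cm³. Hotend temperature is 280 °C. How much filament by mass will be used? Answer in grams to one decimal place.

Interior volume = 348 − 69.1 = 278.9 cm³.
Infill deposited: 0.15 × 278.9 → 41.835 cm³.
Deposited volume: 69.1 + 41.835 → 110.935 cm³.
Mass = 110.935 × 1.21, so 134.23135 g.

134.2 g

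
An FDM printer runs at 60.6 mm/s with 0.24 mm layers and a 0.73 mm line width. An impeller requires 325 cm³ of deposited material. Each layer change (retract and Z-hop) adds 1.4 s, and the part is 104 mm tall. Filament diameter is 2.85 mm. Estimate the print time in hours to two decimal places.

8.67 hours

Line area = 0.24 × 0.73 = 0.1752 mm².
Toolpath length = 325 cm³ / 0.1752 mm² = 325000 / 0.1752 = 1855022.8 mm.
Time extruding = 1855022.8 / 60.6 = 30610.9 s.
Layers = ⌈104/0.24⌉ = 434.
Z-hop total: 434 × 1.4 → 607.6 s.
Altogether 30610.9 + 607.6 = 31218.5 s, i.e. 8.67 hours.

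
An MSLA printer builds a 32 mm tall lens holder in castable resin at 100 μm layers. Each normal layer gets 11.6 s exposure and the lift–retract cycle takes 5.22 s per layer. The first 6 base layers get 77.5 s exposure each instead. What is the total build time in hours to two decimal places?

Number of layers: 32 / 0.1 → 320 (rounded up).
Bottom layers = 6 × (77.5 + 5.22) = 496.32 s.
Regular layers: 314 × (11.6 + 5.22) → 5281.48 s.
Sum: 496.32 + 5281.48 = 5777.8 s → 1.60 hours.

1.60 hours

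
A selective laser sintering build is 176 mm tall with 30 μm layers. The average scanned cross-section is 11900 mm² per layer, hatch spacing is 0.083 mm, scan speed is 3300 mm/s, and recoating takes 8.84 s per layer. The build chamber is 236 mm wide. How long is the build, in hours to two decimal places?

85.21 hours

Layers = ⌈176/0.03⌉ = 5867.
Scan path per layer = 11900 / 0.083 = 143373.5 mm.
Laser time per layer = 143373.5 / 3300 = 43.4465 s.
Time per layer: 43.4465 + 8.84 → 52.2865 s.
Total: 5867 × 52.2865 s = 306764.8955 s → 85.21 hours.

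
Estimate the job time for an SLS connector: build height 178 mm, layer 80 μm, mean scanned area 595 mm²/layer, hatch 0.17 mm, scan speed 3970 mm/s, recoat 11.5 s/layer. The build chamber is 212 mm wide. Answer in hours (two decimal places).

7.65 hours

Number of layers: 178 / 0.08 → 2225 (rounded up).
Hatch length per layer = 595 / 0.17 = 3500 mm.
Scan time per layer: 3500 / 3970 → 0.8816 s.
Time per layer = 0.8816 + 11.5 = 12.3816 s.
Total: 2225 × 12.3816 s = 27549.06 s → 7.65 hours.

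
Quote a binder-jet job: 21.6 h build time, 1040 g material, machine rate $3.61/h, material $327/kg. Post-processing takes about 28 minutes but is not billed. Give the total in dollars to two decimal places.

$418.06

Machine cost = 3.61 × 21.6 = $77.976.
Material cost = 327 × 1040/1000 = $340.08.
Job cost: 77.976 + 340.08 = 418.056 ≈ $418.06.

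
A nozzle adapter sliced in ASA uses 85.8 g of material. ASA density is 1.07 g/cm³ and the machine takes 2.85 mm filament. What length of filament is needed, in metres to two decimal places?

Volume = 85.8 g / 1.07 g·cm⁻³ = 80.1869 cm³ = 80186.9 mm³.
Cross-section of 2.85 mm filament: π·(2.85/2)² = 6.3794 mm².
L = V/A = 80186.9/6.3794 = 12569.66 mm → 12.57 m.

12.57 m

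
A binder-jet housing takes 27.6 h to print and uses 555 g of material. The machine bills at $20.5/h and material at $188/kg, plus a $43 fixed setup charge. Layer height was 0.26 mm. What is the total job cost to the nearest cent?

$713.14

Machine cost = 20.5 × 27.6, so $565.80.
Material cost: 188 × 555/1000 → $104.34.
Total = 565.80 + 104.34 + 43 = $713.14.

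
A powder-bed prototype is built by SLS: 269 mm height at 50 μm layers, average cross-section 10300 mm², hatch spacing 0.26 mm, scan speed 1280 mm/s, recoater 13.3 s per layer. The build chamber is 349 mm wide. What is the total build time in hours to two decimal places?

66.13 hours

Layers = ⌈269/0.05⌉ = 5380.
Scan path per layer: 10300 / 0.26 → 39615.4 mm.
Laser time per layer = 39615.4 / 1280 = 30.9495 s.
Layer cycle = 30.9495 + 13.3, so 44.2495 s.
Build time = 5380 × 44.2495 = 238062.31 s = 66.13 hours.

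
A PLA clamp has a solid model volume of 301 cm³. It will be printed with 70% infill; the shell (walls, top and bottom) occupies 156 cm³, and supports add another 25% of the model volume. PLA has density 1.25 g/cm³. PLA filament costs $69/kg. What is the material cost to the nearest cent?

$28.70

Infill region = 301 − 156, so 145 cm³.
Infill deposited = 0.70 × 145, so 101.5 cm³.
Support: 0.25 × 301 → 75.25 cm³.
Deposited volume = 156 + 101.5 + 75.25 = 332.75 cm³.
Mass = 332.75 × 1.25, so 415.9375 g.
At $69/kg: 415.9375/1000 × 69 = $28.70.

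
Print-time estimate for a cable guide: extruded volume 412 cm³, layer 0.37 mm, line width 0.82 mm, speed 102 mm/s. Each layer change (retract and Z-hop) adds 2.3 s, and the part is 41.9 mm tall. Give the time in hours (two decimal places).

3.77 hours

Bead cross-section = 0.37 × 0.82, so 0.3034 mm².
Total extruded path = 412000/0.3034 = 1357943.3 mm.
Print-move time = 1357943.3 / 102 = 13313.2 s.
Layer count = ceil(41.9 / 0.37) = 114.
Z-hop total = 114 × 2.3 = 262.2 s.
Total = 13313.2 + 262.2 = 13575.4 s = 3.77 hours.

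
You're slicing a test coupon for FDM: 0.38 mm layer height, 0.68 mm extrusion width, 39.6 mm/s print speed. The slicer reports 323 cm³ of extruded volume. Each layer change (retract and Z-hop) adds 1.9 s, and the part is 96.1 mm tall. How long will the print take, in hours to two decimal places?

8.90 hours

Bead cross-section = 0.38 × 0.68 = 0.2584 mm².
Toolpath length = 323 cm³ / 0.2584 mm² = 323000 / 0.2584 = 1250000 mm.
Print-move time = 1250000 / 39.6 = 31565.7 s.
Layers = ⌈96.1/0.38⌉ = 253.
Non-print overhead = 253 × 1.9 = 480.7 s.
Total = 31565.7 + 480.7 = 32046.4 s = 8.90 hours.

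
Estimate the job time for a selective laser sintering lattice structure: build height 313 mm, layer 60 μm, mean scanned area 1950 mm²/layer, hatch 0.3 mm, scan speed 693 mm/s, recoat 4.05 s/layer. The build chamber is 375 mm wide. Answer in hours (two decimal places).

Layer count = ceil(313 / 0.06) = 5217.
Per-layer scan distance: 1950 / 0.3 → 6500 mm.
Laser time per layer = 6500 / 693, so 9.3795 s.
Layer cycle = 9.3795 + 4.05 = 13.4295 s.
5217 layers × 13.4295 s/layer = 70061.7015 s, i.e. 19.46 hours.

19.46 hours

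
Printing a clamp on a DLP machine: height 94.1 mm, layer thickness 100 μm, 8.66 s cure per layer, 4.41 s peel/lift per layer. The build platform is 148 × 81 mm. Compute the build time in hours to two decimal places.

3.42 hours

Layer count = ceil(94.1 / 0.1) = 941.
Each layer takes = 8.66 + 4.41, so 13.07 s.
Total = 941 × 13.07 = 12298.87 s = 3.42 hours.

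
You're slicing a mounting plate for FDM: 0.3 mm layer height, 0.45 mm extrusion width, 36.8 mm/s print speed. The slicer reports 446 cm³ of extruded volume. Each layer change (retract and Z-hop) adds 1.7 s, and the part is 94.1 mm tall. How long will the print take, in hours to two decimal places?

Line area = 0.3 × 0.45 = 0.135 mm².
Toolpath length = 446 cm³ / 0.135 mm² = 446000 / 0.135 = 3303703.7 mm.
Print-move time: 3303703.7 / 36.8 → 89774.6 s.
Number of layers: 94.1 / 0.3 → 314 (rounded up).
Z-hop total = 314 × 1.7 = 533.8 s.
Altogether 89774.6 + 533.8 = 90308.4 s, i.e. 25.09 hours.

25.09 hours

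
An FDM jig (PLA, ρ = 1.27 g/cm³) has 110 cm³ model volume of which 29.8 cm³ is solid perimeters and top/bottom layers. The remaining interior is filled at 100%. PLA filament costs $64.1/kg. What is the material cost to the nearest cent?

$8.95

Volume inside the shell = 110 − 29.8, so 80.2 cm³.
Infill volume: 1.00 × 80.2 → 80.2 cm³.
Total printed volume = 29.8 + 80.2 = 110 cm³.
Mass = 110 × 1.27 = 139.7 g.
At $64.1/kg: 139.7/1000 × 64.1 = $8.95.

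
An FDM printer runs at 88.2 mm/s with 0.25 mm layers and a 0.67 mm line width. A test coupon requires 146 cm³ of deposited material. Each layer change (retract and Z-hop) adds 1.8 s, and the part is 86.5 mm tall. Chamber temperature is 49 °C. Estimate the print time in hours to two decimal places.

Extrusion cross-section = 0.25 × 0.67, so 0.1675 mm².
Toolpath length = 146 cm³ / 0.1675 mm² = 146000 / 0.1675 = 871641.8 mm.
Time extruding: 871641.8 / 88.2 → 9882.6 s.
Layer count = ceil(86.5 / 0.25) = 346.
Layer-change overhead = 346 × 1.8 = 622.8 s.
Total = 9882.6 + 622.8 = 10505.4 s = 2.92 hours.

2.92 hours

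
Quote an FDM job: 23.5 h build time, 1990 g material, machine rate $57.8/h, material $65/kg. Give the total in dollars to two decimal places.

$1487.65

Time charge = 57.8 × 23.5, so $1358.30.
Material cost = 65 × 1990/1000 = $129.35.
Job cost: 1358.30 + 129.35 = $1487.65.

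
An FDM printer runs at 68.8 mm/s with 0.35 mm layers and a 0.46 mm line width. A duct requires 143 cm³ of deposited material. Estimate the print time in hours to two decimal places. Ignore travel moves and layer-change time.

Bead cross-section: 0.35 × 0.46 → 0.161 mm².
Total extruded path = 143000/0.161 = 888198.8 mm.
Print-move time: 888198.8 / 68.8 → 12909.9 s.
12909.9 s = 3.59 hours.

3.59 hours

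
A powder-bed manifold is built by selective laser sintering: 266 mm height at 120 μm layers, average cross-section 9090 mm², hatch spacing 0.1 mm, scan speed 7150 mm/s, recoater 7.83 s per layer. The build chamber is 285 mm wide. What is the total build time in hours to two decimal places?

12.65 hours

Number of layers: 266 / 0.12 → 2217 (rounded up).
Per-layer scan distance = 9090 / 0.1 = 90900 mm.
Per-layer scan time: 90900 / 7150 → 12.7133 s.
Per-layer time: 12.7133 + 7.83 → 20.5433 s.
Build time = 2217 × 20.5433 = 45544.4961 s = 12.65 hours.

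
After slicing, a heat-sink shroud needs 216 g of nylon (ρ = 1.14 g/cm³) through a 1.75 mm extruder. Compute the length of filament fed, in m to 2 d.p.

Extruded volume: 216/1.14 = 189.4737 cm³ (189473.7 mm³).
Filament cross-section = π × (1.75/2)² = 2.4053 mm².
Length = 189473.7 / 2.4053 = 78773.42 mm = 78.77 m.

78.77 m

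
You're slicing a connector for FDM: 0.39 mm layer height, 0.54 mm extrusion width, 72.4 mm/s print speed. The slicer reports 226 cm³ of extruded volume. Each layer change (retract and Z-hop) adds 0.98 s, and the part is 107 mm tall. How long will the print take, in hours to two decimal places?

4.19 hours

Line area = 0.39 × 0.54 = 0.2106 mm².
Total extruded path = 226000/0.2106 = 1073124.4 mm.
Print-move time: 1073124.4 / 72.4 → 14822.2 s.
Layer count = ceil(107 / 0.39) = 275.
Layer-change overhead: 275 × 0.98 → 269.5 s.
Total = 14822.2 + 269.5 = 15091.7 s = 4.19 hours.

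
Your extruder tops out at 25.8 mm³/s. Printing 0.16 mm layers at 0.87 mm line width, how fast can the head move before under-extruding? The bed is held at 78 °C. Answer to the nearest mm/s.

185 mm/s

Bead cross-section = 0.16 × 0.87 = 0.1392 mm².
Max speed = 25.8 / 0.1392 = 185.34 ≈ 185 mm/s.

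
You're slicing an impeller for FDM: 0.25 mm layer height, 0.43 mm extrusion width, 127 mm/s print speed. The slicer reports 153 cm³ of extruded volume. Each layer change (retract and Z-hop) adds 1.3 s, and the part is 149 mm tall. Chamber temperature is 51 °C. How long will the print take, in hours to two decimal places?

Line area: 0.25 × 0.43 → 0.1075 mm².
Path length: 153000 mm³ / 0.1075 mm² → 1423255.8 mm.
Extrusion time = 1423255.8 / 127, so 11206.7 s.
Layers = ⌈149/0.25⌉ = 596.
Z-hop total: 596 × 1.3 → 774.8 s.
Total = 11206.7 + 774.8 = 11981.5 s = 3.33 hours.

3.33 hours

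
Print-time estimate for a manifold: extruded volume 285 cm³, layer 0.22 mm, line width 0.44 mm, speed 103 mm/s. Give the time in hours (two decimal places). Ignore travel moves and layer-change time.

Bead cross-section = 0.22 × 0.44, so 0.0968 mm².
Total extruded path = 285000/0.0968 = 2944214.9 mm.
Print-move time = 2944214.9 / 103, so 28584.6 s.
In the requested units: 28584.6 s = 7.94 hours.

7.94 hours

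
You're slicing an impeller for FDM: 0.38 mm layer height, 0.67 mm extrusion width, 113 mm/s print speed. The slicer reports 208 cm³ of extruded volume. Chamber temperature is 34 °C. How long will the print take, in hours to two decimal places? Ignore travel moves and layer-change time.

2.01 hours

Bead cross-section = 0.38 × 0.67, so 0.2546 mm².
Total extruded path = 208000/0.2546 = 816967.8 mm.
Print-move time: 816967.8 / 113 → 7229.8 s.
7229.8 s = 2.01 hours.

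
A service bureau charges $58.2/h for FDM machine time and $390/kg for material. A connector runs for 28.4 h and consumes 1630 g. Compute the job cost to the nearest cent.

$2288.58

Time charge = 58.2 × 28.4, so $1652.88.
Feedstock cost = 390 × 1630/1000 = $635.70.
Job cost: 1652.88 + 635.70 = $2288.58.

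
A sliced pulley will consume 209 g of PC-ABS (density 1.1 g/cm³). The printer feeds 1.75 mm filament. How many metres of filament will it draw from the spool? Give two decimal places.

Volume = 209 g / 1.1 g·cm⁻³ = 190 cm³ = 190000 mm³.
Filament cross-section = π × (1.75/2)² = 2.4053 mm².
L = V/A = 190000/2.4053 = 78992.23 mm → 78.99 m.

78.99 m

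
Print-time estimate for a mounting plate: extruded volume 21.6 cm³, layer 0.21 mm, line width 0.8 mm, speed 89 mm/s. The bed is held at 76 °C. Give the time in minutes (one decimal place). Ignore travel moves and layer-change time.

Line area: 0.21 × 0.8 → 0.168 mm².
Path length: 21600 mm³ / 0.168 mm² → 128571.4 mm.
Extrusion time: 128571.4 / 89 → 1444.6 s.
In the requested units: 1444.6 s = 24.1 minutes.

24.1 minutes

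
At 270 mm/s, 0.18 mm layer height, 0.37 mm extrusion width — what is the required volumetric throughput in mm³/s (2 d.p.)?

Bead cross-section = 0.18 × 0.37, so 0.0666 mm².
Q = v·A = 270 × 0.0666 = 17.98 mm³/s.

17.98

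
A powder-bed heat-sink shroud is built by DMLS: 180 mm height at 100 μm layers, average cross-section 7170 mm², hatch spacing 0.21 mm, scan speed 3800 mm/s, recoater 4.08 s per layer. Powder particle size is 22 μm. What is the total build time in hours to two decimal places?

6.53 hours

Number of layers: 180 / 0.1 → 1800 (rounded up).
Per-layer scan distance = 7170 / 0.21, so 34142.9 mm.
Laser time per layer: 34142.9 / 3800 → 8.985 s.
Per-layer time = 8.985 + 4.08 = 13.065 s.
1800 layers × 13.065 s/layer = 23517 s, i.e. 6.53 hours.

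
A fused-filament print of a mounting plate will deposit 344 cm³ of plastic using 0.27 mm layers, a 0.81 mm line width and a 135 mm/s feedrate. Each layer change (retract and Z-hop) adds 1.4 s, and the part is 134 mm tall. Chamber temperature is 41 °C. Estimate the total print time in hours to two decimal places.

3.43 hours

Line area: 0.27 × 0.81 → 0.2187 mm².
Toolpath length = 344 cm³ / 0.2187 mm² = 344000 / 0.2187 = 1572931 mm.
Print-move time: 1572931 / 135 → 11651.3 s.
Number of layers: 134 / 0.27 → 497 (rounded up).
Z-hop total = 497 × 1.4, so 695.8 s.
Altogether 11651.3 + 695.8 = 12347.1 s, i.e. 3.43 hours.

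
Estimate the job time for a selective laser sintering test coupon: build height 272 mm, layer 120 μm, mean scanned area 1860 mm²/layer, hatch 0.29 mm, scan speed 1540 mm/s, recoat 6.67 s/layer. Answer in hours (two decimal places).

6.82 hours

Number of layers: 272 / 0.12 → 2267 (rounded up).
Scan path per layer = 1860 / 0.29 = 6413.8 mm.
Laser time per layer = 6413.8 / 1540 = 4.1648 s.
Per-layer time = 4.1648 + 6.67, so 10.8348 s.
Build time = 2267 × 10.8348 = 24562.4916 s = 6.82 hours.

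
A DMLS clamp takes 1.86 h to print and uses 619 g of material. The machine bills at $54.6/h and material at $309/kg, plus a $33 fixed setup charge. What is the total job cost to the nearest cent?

$325.83

Time charge = 54.6 × 1.86 = $101.556.
Material cost = 309 × 619/1000, so $191.271.
Adding setup: 101.556 + 191.271 + 33 → 325.827 ≈ $325.83.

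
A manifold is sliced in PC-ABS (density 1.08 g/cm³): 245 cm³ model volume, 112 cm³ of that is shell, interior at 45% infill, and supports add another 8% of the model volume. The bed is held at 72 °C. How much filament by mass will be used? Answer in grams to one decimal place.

Infill region = 245 − 112, so 133 cm³.
Infill volume = 0.45 × 133, so 59.85 cm³.
Support = 0.08 × 245 = 19.6 cm³.
Total extruded = 112 + 59.85 + 19.6 = 191.45 cm³.
Mass = 191.45 × 1.08 = 206.766 g.

206.8 g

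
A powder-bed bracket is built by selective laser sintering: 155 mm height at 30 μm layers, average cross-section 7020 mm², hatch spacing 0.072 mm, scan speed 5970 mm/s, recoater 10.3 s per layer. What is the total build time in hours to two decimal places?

Number of layers: 155 / 0.03 → 5167 (rounded up).
Hatch length per layer = 7020 / 0.072, so 97500 mm.
Scan time per layer: 97500 / 5970 → 16.3317 s.
Per-layer time = 16.3317 + 10.3, so 26.6317 s.
Build time = 5167 × 26.6317 = 137605.9939 s = 38.22 hours.

38.22 hours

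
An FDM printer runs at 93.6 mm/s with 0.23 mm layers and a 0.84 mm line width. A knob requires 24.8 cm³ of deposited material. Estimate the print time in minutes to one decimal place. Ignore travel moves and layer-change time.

22.9 minutes

Bead cross-section = 0.23 × 0.84, so 0.1932 mm².
Total extruded path = 24800/0.1932 = 128364.4 mm.
Extrusion time: 128364.4 / 93.6 → 1371.4 s.
In the requested units: 1371.4 s = 22.9 minutes.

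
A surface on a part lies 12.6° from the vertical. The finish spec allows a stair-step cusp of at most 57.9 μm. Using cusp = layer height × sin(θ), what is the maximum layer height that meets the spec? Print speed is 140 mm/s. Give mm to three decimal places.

Layer height = cusp / sin(12.6°) = 0.0579 / 0.2181 = 0.265 mm.

0.265 mm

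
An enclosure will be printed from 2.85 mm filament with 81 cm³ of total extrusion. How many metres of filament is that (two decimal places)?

Filament cross-section = π × (2.85/2)² = 6.3794 mm².
L = 81000 mm³ / 6.3794 mm² = 12697.12 mm, i.e. 12.70 m.

12.70 m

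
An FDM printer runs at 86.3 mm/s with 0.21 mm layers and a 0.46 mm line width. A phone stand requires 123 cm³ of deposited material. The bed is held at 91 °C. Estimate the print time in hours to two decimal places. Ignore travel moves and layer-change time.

4.10 hours

Line area = 0.21 × 0.46, so 0.0966 mm².
Total extruded path = 123000/0.0966 = 1273291.9 mm.
Print-move time = 1273291.9 / 86.3, so 14754.3 s.
That's 14754.3 s → 4.10 hours.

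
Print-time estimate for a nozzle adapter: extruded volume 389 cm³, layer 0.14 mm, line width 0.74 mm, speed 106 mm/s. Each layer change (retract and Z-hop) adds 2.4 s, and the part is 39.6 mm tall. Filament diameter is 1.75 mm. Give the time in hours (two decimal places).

10.03 hours

Extrusion cross-section: 0.14 × 0.74 → 0.1036 mm².
Total extruded path = 389000/0.1036 = 3754826.3 mm.
Print-move time = 3754826.3 / 106, so 35422.9 s.
Number of layers: 39.6 / 0.14 → 283 (rounded up).
Z-hop total: 283 × 2.4 → 679.2 s.
Altogether 35422.9 + 679.2 = 36102.1 s, i.e. 10.03 hours.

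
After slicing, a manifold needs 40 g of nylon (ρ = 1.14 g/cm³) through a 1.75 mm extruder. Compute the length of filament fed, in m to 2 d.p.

Extruded volume: 40/1.14 = 35.0877 cm³ (35087.7 mm³).
Cross-section of 1.75 mm filament: π·(1.75/2)² = 2.4053 mm².
Length = 35087.7 / 2.4053 = 14587.66 mm = 14.59 m.

14.59 m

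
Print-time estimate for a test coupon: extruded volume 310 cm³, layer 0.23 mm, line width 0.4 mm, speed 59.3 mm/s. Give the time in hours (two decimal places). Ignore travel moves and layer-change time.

Extrusion cross-section: 0.23 × 0.4 → 0.092 mm².
Toolpath length = 310 cm³ / 0.092 mm² = 310000 / 0.092 = 3369565.2 mm.
Extrusion time = 3369565.2 / 59.3, so 56822.3 s.
In the requested units: 56822.3 s = 15.78 hours.

15.78 hours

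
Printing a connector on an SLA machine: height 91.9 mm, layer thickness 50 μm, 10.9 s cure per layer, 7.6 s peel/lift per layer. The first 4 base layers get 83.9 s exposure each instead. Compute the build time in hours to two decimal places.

Layer count = ceil(91.9 / 0.05) = 1838.
Burn-in layers = 4 × (83.9 + 7.6) = 366 s.
Remaining layers = 1834 × (10.9 + 7.6) = 33929 s.
Sum: 366 + 33929 = 34295 s → 9.53 hours.

9.53 hours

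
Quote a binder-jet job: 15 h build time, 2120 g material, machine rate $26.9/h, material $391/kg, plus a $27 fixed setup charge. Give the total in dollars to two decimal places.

Time charge: 26.9 × 15 → $403.50.
Material cost = 391 × 2120/1000 = $828.92.
Total = 403.50 + 828.92 + 27 = $1259.42.

$1259.42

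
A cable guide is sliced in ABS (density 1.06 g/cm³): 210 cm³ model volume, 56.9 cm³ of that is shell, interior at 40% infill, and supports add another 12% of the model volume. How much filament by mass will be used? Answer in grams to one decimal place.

Infill region = 210 − 56.9 = 153.1 cm³.
Infill deposited: 0.40 × 153.1 → 61.24 cm³.
Support: 0.12 × 210 → 25.2 cm³.
Deposited volume = 56.9 + 61.24 + 25.2, so 143.34 cm³.
Mass: 143.34 × 1.06 → 151.9404 g.

151.9 g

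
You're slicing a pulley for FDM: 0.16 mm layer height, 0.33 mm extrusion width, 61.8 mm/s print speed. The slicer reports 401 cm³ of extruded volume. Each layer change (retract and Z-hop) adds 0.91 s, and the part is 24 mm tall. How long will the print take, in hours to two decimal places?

34.17 hours

Bead cross-section = 0.16 × 0.33 = 0.0528 mm².
Total extruded path = 401000/0.0528 = 7594697 mm.
Print-move time = 7594697 / 61.8 = 122891.5 s.
Number of layers: 24 / 0.16 → 150 (rounded up).
Non-print overhead = 150 × 0.91 = 136.5 s.
Altogether 122891.5 + 136.5 = 123028 s, i.e. 34.17 hours.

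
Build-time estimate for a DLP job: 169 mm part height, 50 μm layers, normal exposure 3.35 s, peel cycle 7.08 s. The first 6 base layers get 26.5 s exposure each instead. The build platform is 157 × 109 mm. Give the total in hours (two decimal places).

9.83 hours

Number of layers: 169 / 0.05 → 3380 (rounded up).
Burn-in layers = 6 × (26.5 + 7.08), so 201.48 s.
Normal layers = 3374 × (3.35 + 7.08) = 35190.82 s.
Total = 201.48 + 35190.82 = 35392.3 s = 9.83 hours.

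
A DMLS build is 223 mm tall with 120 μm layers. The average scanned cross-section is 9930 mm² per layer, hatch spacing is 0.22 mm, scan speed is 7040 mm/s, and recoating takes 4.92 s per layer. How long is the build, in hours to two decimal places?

5.85 hours

Layers = ⌈223/0.12⌉ = 1859.
Per-layer scan distance = 9930 / 0.22 = 45136.4 mm.
Scan time per layer: 45136.4 / 7040 → 6.4114 s.
Layer cycle = 6.4114 + 4.92, so 11.3314 s.
Total: 1859 × 11.3314 s = 21065.0726 s → 5.85 hours.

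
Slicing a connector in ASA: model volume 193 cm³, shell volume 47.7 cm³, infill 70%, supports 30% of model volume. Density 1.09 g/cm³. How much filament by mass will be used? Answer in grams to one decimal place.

226.0 g

Infill region = 193 − 47.7, so 145.3 cm³.
Deposited infill = 0.70 × 145.3 = 101.71 cm³.
Support = 0.30 × 193, so 57.9 cm³.
Total printed volume = 47.7 + 101.71 + 57.9, so 207.31 cm³.
Mass: 207.31 × 1.09 → 225.9679 g.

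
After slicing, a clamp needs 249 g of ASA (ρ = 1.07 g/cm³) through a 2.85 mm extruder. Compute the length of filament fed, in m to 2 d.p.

36.48 m

Extruded volume: 249/1.07 = 232.7103 cm³ (232710.3 mm³).
Cross-section of 2.85 mm filament: π·(2.85/2)² = 6.3794 mm².
L = V/A = 232710.3/6.3794 = 36478.4 mm → 36.48 m.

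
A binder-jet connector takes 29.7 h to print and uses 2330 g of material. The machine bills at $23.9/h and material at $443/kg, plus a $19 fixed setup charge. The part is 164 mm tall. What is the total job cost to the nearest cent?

Machine-time cost = 23.9 × 29.7, so $709.83.
Material charge = 443 × 2330/1000, so $1032.19.
Adding setup: 709.83 + 1032.19 + 19 → $1761.02.

$1761.02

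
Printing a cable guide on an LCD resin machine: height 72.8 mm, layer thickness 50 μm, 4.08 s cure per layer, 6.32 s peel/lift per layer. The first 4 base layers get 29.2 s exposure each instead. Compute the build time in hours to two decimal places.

Layer count = ceil(72.8 / 0.05) = 1456.
Bottom layers = 4 × (29.2 + 6.32), so 142.08 s.
Remaining layers = 1452 × (4.08 + 6.32), so 15100.8 s.
Sum: 142.08 + 15100.8 = 15242.88 s → 4.23 hours.

4.23 hours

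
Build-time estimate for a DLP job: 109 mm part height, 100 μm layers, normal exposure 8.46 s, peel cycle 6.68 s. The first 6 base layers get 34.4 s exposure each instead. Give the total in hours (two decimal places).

Number of layers: 109 / 0.1 → 1090 (rounded up).
Bottom layers = 6 × (34.4 + 6.68), so 246.48 s.
Normal layers = 1084 × (8.46 + 6.68), so 16411.76 s.
Total = 246.48 + 16411.76 = 16658.24 s = 4.63 hours.

4.63 hours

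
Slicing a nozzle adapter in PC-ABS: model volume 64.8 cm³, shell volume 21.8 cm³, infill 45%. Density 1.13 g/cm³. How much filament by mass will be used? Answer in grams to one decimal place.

Infill region = 64.8 − 21.8 = 43 cm³.
Infill deposited: 0.45 × 43 → 19.35 cm³.
Total extruded = 21.8 + 19.35, so 41.15 cm³.
Mass: 41.15 × 1.13 → 46.4995 g.

46.5 g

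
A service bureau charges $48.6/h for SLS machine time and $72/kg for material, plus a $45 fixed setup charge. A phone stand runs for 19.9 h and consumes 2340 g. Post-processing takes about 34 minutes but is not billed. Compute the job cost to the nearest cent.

$1180.62

Machine cost: 48.6 × 19.9 → $967.14.
Material cost: 72 × 2340/1000 → $168.48.
Adding setup: 967.14 + 168.48 + 45 → $1180.62.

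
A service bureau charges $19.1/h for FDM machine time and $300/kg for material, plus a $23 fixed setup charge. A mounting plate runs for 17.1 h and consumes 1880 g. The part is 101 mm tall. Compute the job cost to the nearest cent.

Time charge = 19.1 × 17.1, so $326.61.
Material charge = 300 × 1880/1000, so $564.00.
Total = 326.61 + 564.00 + 23 = $913.61.

$913.61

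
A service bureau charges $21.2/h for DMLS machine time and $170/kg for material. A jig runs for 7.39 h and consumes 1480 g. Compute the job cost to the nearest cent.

Time charge = 21.2 × 7.39 = $156.668.
Material cost = 170 × 1480/1000 = $251.60.
Job cost: 156.668 + 251.60 = 408.268 ≈ $408.27.

$408.27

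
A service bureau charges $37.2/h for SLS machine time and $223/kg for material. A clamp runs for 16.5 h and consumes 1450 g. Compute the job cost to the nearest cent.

$937.15

Machine-time cost = 37.2 × 16.5 = $613.80.
Feedstock cost = 223 × 1450/1000, so $323.35.
Total = 613.80 + 323.35 = $937.15.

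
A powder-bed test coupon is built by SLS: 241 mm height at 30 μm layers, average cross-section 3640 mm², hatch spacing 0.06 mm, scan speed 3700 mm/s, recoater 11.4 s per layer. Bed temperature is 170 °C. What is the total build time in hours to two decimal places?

Number of layers: 241 / 0.03 → 8034 (rounded up).
Scan path per layer = 3640 / 0.06, so 60666.7 mm.
Laser time per layer: 60666.7 / 3700 → 16.3964 s.
Time per layer = 16.3964 + 11.4, so 27.7964 s.
Total: 8034 × 27.7964 s = 223316.2776 s → 62.03 hours.

62.03 hours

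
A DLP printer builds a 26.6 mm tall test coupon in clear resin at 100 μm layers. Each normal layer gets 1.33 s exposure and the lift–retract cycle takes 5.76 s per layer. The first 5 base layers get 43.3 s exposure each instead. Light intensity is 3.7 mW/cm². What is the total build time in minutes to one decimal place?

Layers = ⌈26.6/0.1⌉ = 266.
Bottom layers = 5 × (43.3 + 5.76) = 245.3 s.
Remaining layers = 261 × (1.33 + 5.76), so 1850.49 s.
Sum: 245.3 + 1850.49 = 2095.79 s → 34.9 minutes.

34.9 minutes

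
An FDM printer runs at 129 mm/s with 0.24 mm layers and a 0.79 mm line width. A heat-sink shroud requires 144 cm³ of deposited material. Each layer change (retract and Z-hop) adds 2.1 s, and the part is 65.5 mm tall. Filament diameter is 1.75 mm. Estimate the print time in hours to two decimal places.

1.79 hours

Extrusion cross-section = 0.24 × 0.79 = 0.1896 mm².
Toolpath length = 144 cm³ / 0.1896 mm² = 144000 / 0.1896 = 759493.7 mm.
Print-move time: 759493.7 / 129 → 5887.5 s.
Number of layers: 65.5 / 0.24 → 273 (rounded up).
Z-hop total = 273 × 2.1, so 573.3 s.
Altogether 5887.5 + 573.3 = 6460.8 s, i.e. 1.79 hours.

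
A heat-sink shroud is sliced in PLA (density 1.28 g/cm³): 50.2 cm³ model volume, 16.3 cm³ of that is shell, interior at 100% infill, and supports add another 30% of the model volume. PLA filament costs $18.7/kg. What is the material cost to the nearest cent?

Infill region: 50.2 − 16.3 → 33.9 cm³.
Infill volume = 1.00 × 33.9, so 33.9 cm³.
Support = 0.30 × 50.2, so 15.06 cm³.
Total printed volume = 16.3 + 33.9 + 15.06 = 65.26 cm³.
Mass = 65.26 × 1.28, so 83.5328 g.
Cost = 83.5328 g / 1000 × $18.7/kg = $1.56.

$1.56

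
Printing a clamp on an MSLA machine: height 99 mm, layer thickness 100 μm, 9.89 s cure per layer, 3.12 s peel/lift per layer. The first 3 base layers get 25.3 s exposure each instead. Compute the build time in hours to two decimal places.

Layers = ⌈99/0.1⌉ = 990.
Bottom layers: 3 × (25.3 + 3.12) → 85.26 s.
Regular layers = 987 × (9.89 + 3.12) = 12840.87 s.
Total = 85.26 + 12840.87 = 12926.13 s = 3.59 hours.

3.59 hours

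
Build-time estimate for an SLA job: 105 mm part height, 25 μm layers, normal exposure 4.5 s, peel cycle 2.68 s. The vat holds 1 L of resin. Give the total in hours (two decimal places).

Layer count = ceil(105 / 0.025) = 4200.
Per-layer time: 4.5 + 2.68 → 7.18 s.
Total = 4200 × 7.18 = 30156 s = 8.38 hours.

8.38 hours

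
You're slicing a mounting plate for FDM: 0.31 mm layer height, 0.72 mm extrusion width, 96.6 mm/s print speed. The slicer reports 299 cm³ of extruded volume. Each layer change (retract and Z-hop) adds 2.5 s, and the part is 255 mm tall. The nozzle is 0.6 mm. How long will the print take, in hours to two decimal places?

Extrusion cross-section: 0.31 × 0.72 → 0.2232 mm².
Total extruded path = 299000/0.2232 = 1339605.7 mm.
Print-move time = 1339605.7 / 96.6 = 13867.6 s.
Number of layers: 255 / 0.31 → 823 (rounded up).
Layer-change overhead: 823 × 2.5 → 2057.5 s.
Altogether 13867.6 + 2057.5 = 15925.1 s, i.e. 4.42 hours.

4.42 hours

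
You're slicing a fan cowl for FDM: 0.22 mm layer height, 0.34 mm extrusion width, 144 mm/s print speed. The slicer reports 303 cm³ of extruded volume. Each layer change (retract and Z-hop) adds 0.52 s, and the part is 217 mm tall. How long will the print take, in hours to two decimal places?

Bead cross-section: 0.22 × 0.34 → 0.0748 mm².
Toolpath length = 303 cm³ / 0.0748 mm² = 303000 / 0.0748 = 4050802.1 mm.
Print-move time = 4050802.1 / 144, so 28130.6 s.
Layer count = ceil(217 / 0.22) = 987.
Non-print overhead: 987 × 0.52 → 513.24 s.
Total = 28130.6 + 513.24 = 28643.84 s = 7.96 hours.

7.96 hours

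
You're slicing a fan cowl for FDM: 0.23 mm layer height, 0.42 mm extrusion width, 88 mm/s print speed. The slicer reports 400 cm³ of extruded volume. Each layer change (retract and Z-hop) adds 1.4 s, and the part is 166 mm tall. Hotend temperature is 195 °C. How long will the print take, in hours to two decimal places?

13.35 hours

Bead cross-section = 0.23 × 0.42 = 0.0966 mm².
Toolpath length = 400 cm³ / 0.0966 mm² = 400000 / 0.0966 = 4140786.7 mm.
Print-move time = 4140786.7 / 88, so 47054.4 s.
Layer count = ceil(166 / 0.23) = 722.
Layer-change overhead = 722 × 1.4 = 1010.8 s.
Total = 47054.4 + 1010.8 = 48065.2 s = 13.35 hours.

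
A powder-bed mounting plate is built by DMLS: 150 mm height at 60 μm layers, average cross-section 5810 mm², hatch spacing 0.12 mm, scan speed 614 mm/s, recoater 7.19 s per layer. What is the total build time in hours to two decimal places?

Number of layers: 150 / 0.06 → 2500 (rounded up).
Per-layer scan distance: 5810 / 0.12 → 48416.7 mm.
Laser time per layer: 48416.7 / 614 → 78.8546 s.
Time per layer = 78.8546 + 7.19, so 86.0446 s.
Total: 2500 × 86.0446 s = 215111.5 s → 59.75 hours.

59.75 hours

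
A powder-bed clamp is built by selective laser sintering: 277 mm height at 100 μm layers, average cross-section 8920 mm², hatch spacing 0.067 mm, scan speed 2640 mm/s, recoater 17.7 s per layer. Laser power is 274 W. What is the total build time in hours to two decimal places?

Layer count = ceil(277 / 0.1) = 2770.
Per-layer scan distance: 8920 / 0.067 → 133134.3 mm.
Scan time per layer: 133134.3 / 2640 → 50.4297 s.
Layer cycle = 50.4297 + 17.7, so 68.1297 s.
Build time = 2770 × 68.1297 = 188719.269 s = 52.42 hours.

52.42 hours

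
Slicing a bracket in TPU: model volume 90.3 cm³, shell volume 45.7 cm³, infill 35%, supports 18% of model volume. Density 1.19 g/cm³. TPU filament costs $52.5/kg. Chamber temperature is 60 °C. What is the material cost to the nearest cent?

$4.85

Volume inside the shell: 90.3 − 45.7 → 44.6 cm³.
Infill volume: 0.35 × 44.6 → 15.61 cm³.
Support = 0.18 × 90.3, so 16.254 cm³.
Deposited volume: 45.7 + 15.61 + 16.254 → 77.564 cm³.
Mass = 77.564 × 1.19, so 92.30116 g.
At $52.5/kg: 92.30116/1000 × 52.5 = $4.85.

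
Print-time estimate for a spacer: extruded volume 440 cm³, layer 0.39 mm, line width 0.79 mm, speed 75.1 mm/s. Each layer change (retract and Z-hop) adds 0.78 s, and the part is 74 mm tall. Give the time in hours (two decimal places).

Bead cross-section: 0.39 × 0.79 → 0.3081 mm².
Total extruded path = 440000/0.3081 = 1428107.8 mm.
Extrusion time = 1428107.8 / 75.1 = 19016.1 s.
Number of layers: 74 / 0.39 → 190 (rounded up).
Layer-change overhead = 190 × 0.78, so 148.2 s.
Total = 19016.1 + 148.2 = 19164.3 s = 5.32 hours.

5.32 hours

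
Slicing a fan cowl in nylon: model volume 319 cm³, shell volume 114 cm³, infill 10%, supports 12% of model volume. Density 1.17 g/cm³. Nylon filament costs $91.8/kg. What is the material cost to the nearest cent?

Volume inside the shell = 319 − 114 = 205 cm³.
Infill volume: 0.10 × 205 → 20.5 cm³.
Support: 0.12 × 319 → 38.28 cm³.
Total extruded: 114 + 20.5 + 38.28 → 172.78 cm³.
Mass = 172.78 × 1.17, so 202.1526 g.
At $91.8/kg: 202.1526/1000 × 91.8 = $18.56.

$18.56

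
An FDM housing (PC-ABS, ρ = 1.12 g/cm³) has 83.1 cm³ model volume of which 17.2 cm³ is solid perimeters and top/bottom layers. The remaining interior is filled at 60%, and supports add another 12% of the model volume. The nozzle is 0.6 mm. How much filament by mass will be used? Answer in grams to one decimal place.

74.7 g

Interior volume = 83.1 − 17.2, so 65.9 cm³.
Deposited infill = 0.60 × 65.9, so 39.54 cm³.
Support = 0.12 × 83.1, so 9.972 cm³.
Deposited volume = 17.2 + 39.54 + 9.972, so 66.712 cm³.
Mass = 66.712 × 1.12, so 74.71744 g.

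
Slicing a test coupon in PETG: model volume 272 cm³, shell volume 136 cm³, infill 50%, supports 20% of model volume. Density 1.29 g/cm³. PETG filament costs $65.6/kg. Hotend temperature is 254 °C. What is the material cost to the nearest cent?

$21.87

Volume inside the shell: 272 − 136 → 136 cm³.
Deposited infill: 0.50 × 136 → 68 cm³.
Support = 0.20 × 272 = 54.4 cm³.
Total printed volume = 136 + 68 + 54.4, so 258.4 cm³.
Mass = 258.4 × 1.29 = 333.336 g.
Cost = 333.336 g / 1000 × $65.6/kg = $21.87.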